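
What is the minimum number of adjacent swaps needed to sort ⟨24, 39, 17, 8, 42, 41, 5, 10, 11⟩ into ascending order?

The minimum number of adjacent swaps to sort an array equals its inversion count, since every such swap removes exactly one inversion.
Count inversions — for each element, later elements that are smaller:
24: 17, 8, 5, 10, 11 → 5
39: 17, 8, 5, 10, 11 → 5
17: 8, 5, 10, 11 → 4
8: 5 → 1
42: 41, 5, 10, 11 → 4
41: 5, 10, 11 → 3
5: none → 0
10: none → 0
11: none → 0
Total inversions: 5 + 5 + 4 + 1 + 4 + 3 + 0 + 0 + 0 = 22

Swaps: 22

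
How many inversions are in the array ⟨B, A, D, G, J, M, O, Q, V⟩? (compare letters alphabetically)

1 inversion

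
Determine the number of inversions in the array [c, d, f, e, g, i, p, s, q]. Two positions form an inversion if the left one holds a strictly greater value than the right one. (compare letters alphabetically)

Count, for each position, how many later elements it exceeds:
c → none → 0
d → none → 0
f → e → 1
e → none → 0
g → none → 0
i → none → 0
p → none → 0
s → q → 1
q → none → 0
Sum: 0 + 0 + 1 + 0 + 0 + 0 + 0 + 1 + 0 = 2

2 out-of-order pairs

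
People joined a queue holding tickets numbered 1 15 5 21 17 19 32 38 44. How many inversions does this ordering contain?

There are 3 inversions.

Element-by-element contributions:
1 → none → 0
15 → 5 → 1
5 → none → 0
21 → 17, 19 → 2
17 → none → 0
19 → none → 0
32 → none → 0
38 → none → 0
44 → none → 0
Sum: 0 + 1 + 0 + 2 + 0 + 0 + 0 + 0 + 0 = 3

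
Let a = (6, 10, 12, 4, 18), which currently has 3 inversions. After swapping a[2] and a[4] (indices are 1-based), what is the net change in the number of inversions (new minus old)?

-1

Positions 2 and 4 hold 10 and 4; after swapping, the array is [6, 4, 12, 10, 18].
Element-by-element contributions:
6: 1
4: 0
12: 1
10: 0
18: 0
Sum: 1 + 0 + 1 + 0 + 0 = 2
Change: 2 − 3 = -1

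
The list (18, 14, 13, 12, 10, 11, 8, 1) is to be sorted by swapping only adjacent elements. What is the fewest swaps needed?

27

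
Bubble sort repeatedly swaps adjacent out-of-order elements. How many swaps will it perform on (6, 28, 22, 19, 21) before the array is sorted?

Each adjacent swap fixes exactly one inversion, so the minimum swap count equals the number of inversions.
Count inversions — for each element, later elements that are smaller:
6: none → 0
28: 22, 19, 21 → 3
22: 19, 21 → 2
19: none → 0
21: none → 0
Total inversions: 0 + 3 + 2 + 0 + 0 = 5

5 swaps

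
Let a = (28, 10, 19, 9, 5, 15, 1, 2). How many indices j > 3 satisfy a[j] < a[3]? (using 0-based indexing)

3

The element at index 3 is 9.
Elements after it: 5, 15, 1, 2
Those smaller than 9: 5, 1, 2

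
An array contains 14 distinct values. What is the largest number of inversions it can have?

91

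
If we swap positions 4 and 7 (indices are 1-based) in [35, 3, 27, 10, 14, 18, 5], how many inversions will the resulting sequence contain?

Positions 4 and 7 hold 10 and 5; after swapping, the array is [35, 3, 27, 5, 14, 18, 10].
Sweep left to right; for each value list the smaller values that follow it:
35 → 3, 27, 5, 14, 18, 10 → 6
3 → none → 0
27 → 5, 14, 18, 10 → 4
5 → none → 0
14 → 10 → 1
18 → 10 → 1
10 → none → 0
Sum: 6 + 0 + 4 + 0 + 1 + 1 + 0 = 12

12 inversions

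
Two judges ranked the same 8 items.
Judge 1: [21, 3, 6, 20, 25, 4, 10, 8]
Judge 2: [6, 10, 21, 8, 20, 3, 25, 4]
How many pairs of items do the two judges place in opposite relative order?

12

Assign each item its position (1..8) in the first ordering, then rewrite the second ordering as that position sequence:
positions: 21→1, 3→2, 6→3, 20→4, 25→5, 4→6, 10→7, 8→8
second ordering as positions: [3, 7, 1, 8, 4, 2, 5, 6]
Discordant pairs = inversions in this position sequence.
3: 1, 2 → 2
7: 1, 4, 2, 5, 6 → 5
1: 0
8: 4, 2, 5, 6 → 4
4: 2 → 1
2: 0
5: 0
6: 0
Total: 2 + 5 + 0 + 4 + 1 + 0 + 0 + 0 = 12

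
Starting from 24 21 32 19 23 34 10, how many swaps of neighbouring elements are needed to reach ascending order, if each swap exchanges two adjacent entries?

12

Minimum adjacent swaps = number of inversions (each swap of adjacent out-of-order elements removes one inversion and no swap can remove more).
Count inversions — for each element, later elements that are smaller:
24: 21, 19, 23, 10 → 4
21: 19, 10 → 2
32: 19, 23, 10 → 3
19: 10 → 1
23: 10 → 1
34: 10 → 1
10: none → 0
Total inversions: 4 + 2 + 3 + 1 + 1 + 1 + 0 = 12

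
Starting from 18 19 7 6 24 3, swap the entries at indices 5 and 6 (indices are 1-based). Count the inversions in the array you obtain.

9

Positions 5 and 6 hold 24 and 3; after swapping, the array is [18, 19, 7, 6, 3, 24].
Count, for each position, how many later elements it exceeds:
18: 3
19: 3
7: 2
6: 1
3: 0
24: 0
Sum: 3 + 3 + 2 + 1 + 0 + 0 = 9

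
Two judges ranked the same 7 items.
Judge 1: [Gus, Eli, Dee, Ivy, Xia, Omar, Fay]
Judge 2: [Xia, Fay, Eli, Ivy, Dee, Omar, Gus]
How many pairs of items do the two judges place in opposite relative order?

There are 14 discordant pairs.

Assign each item its position (1..7) in the first ordering, then rewrite the second ordering as that position sequence:
positions: Gus→1, Eli→2, Dee→3, Ivy→4, Xia→5, Omar→6, Fay→7
second ordering as positions: [5, 7, 2, 4, 3, 6, 1]
Discordant pairs = inversions in this position sequence.
5: 2, 4, 3, 1 → 4
7: 2, 4, 3, 6, 1 → 5
2: 1 → 1
4: 3, 1 → 2
3: 1 → 1
6: 1 → 1
1: 0
Total: 4 + 5 + 1 + 2 + 1 + 1 + 0 = 14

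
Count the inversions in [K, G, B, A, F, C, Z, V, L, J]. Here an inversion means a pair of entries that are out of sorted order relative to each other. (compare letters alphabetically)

18 inversions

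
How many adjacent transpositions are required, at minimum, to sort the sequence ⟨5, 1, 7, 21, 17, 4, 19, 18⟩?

The minimum number of adjacent swaps to sort an array equals its inversion count, since every such swap removes exactly one inversion.
Count inversions — for each element, later elements that are smaller:
5: 1, 4 → 2
1: none → 0
7: 4 → 1
21: 17, 4, 19, 18 → 4
17: 4 → 1
4: none → 0
19: 18 → 1
18: none → 0
Total inversions: 2 + 0 + 1 + 4 + 1 + 0 + 1 + 0 = 9

There are 9 swaps.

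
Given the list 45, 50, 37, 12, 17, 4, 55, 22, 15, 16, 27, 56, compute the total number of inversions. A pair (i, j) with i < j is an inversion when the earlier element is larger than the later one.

Sweep left to right; for each value list the smaller values that follow it:
45: 8
50: 8
37: 7
12: 1
17: 3
4: 0
55: 4
22: 2
15: 0
16: 0
27: 0
56: 0
Sum: 8 + 8 + 7 + 1 + 3 + 0 + 4 + 2 + 0 + 0 + 0 + 0 = 33

33 inversions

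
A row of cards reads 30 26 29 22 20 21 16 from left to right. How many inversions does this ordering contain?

19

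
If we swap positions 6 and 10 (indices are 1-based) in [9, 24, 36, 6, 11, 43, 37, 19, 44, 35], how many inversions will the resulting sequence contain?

11

Positions 6 and 10 hold 43 and 35; after swapping, the array is [9, 24, 36, 6, 11, 35, 37, 19, 44, 43].
Count, for each position, how many later elements it exceeds:
9: 1
24: 3
36: 4
6: 0
11: 0
35: 1
37: 1
19: 0
44: 1
43: 0
Sum: 1 + 3 + 4 + 0 + 0 + 1 + 1 + 0 + 1 + 0 = 11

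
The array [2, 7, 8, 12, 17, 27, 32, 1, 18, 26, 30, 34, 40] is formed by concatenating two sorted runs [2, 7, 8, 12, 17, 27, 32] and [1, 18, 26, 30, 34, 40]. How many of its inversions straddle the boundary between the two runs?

12 cross-inversions

Count, for every r in R, how many entries of L exceed r:
r = 1: 2, 7, 8, 12, 17, 27, 32 → 7
r = 18: 27, 32 → 2
r = 26: 27, 32 → 2
r = 30: 32 → 1
r = 34: none → 0
r = 40: none → 0
Cross-inversions: 7 + 2 + 2 + 1 + 0 + 0 = 12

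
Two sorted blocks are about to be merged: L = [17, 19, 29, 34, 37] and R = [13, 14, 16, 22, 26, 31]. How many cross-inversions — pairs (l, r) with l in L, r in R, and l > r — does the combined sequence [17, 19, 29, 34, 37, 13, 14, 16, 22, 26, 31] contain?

Cross-inversions: 23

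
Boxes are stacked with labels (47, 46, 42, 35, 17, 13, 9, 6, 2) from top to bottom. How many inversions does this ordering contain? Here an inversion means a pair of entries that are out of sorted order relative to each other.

36 out-of-order pairs

Sweep left to right; for each value list the smaller values that follow it:
47: 8
46: 7
42: 6
35: 5
17: 4
13: 3
9: 2
6: 1
2: 0
Sum: 8 + 7 + 6 + 5 + 4 + 3 + 2 + 1 + 0 = 36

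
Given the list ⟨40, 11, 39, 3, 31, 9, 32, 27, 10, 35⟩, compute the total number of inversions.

25 inversions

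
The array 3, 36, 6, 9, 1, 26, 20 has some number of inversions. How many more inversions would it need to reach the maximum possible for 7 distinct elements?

12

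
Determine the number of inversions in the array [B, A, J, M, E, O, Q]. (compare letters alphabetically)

3 out-of-order pairs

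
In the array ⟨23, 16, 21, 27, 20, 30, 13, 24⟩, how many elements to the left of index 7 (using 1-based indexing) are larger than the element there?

The element at index 7 is 13.
Elements before it: 23, 16, 21, 27, 20, 30
Those larger than 13: 23, 16, 21, 27, 20, 30

6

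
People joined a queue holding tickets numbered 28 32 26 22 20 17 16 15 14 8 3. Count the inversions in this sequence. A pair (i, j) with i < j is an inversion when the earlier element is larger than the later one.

For each element, count later entries that are smaller:
28: 9
32: 9
26: 8
22: 7
20: 6
17: 5
16: 4
15: 3
14: 2
8: 1
3: 0
Sum: 9 + 9 + 8 + 7 + 6 + 5 + 4 + 3 + 2 + 1 + 0 = 54

54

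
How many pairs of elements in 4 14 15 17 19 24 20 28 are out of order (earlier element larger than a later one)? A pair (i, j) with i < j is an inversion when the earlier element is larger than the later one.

For each element, count later entries that are smaller:
4 → none → 0
14 → none → 0
15 → none → 0
17 → none → 0
19 → none → 0
24 → 20 → 1
20 → none → 0
28 → none → 0
Sum: 0 + 0 + 0 + 0 + 0 + 1 + 0 + 0 = 1

1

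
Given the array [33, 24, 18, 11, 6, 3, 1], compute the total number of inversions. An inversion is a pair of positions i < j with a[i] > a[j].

Count, for each position, how many later elements it exceeds:
33 → 24, 18, 11, 6, 3, 1 → 6
24 → 18, 11, 6, 3, 1 → 5
18 → 11, 6, 3, 1 → 4
11 → 6, 3, 1 → 3
6 → 3, 1 → 2
3 → 1 → 1
1 → none → 0
Sum: 6 + 5 + 4 + 3 + 2 + 1 + 0 = 21

21 inversions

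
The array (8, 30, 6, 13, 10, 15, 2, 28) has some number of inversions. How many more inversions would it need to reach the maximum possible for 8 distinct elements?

15 inversions short

Maximum inversions for 8 distinct elements is C(8, 2) = 8·7/2 = 28.
Current inversions — for each element, count later smaller elements:
8: 2
30: 6
6: 1
13: 2
10: 1
15: 1
2: 0
28: 0
Current total: 2 + 6 + 1 + 2 + 1 + 1 + 0 + 0 = 13
Shortfall: 28 − 13 = 15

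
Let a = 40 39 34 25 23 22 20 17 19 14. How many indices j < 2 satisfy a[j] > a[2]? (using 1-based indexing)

The element at index 2 is 39.
Elements before it: 40
Those larger than 39: 40

1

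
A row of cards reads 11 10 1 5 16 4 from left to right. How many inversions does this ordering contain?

There are 9 out-of-order pairs.

Inversion pairs (indices are 0-based):
(0,1): 11 > 10
(0,2): 11 > 1
(0,3): 11 > 5
(0,5): 11 > 4
(1,2): 10 > 1
(1,3): 10 > 5
(1,5): 10 > 4
(3,5): 5 > 4
(4,5): 16 > 4
That's 9 pairs.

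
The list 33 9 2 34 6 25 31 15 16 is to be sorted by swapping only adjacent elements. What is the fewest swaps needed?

18

Each adjacent swap fixes exactly one inversion, so the minimum swap count equals the number of inversions.
Count inversions — for each element, later elements that are smaller:
33: 9, 2, 6, 25, 31, 15, 16 → 7
9: 2, 6 → 2
2: none → 0
34: 6, 25, 31, 15, 16 → 5
6: none → 0
25: 15, 16 → 2
31: 15, 16 → 2
15: none → 0
16: none → 0
Total inversions: 7 + 2 + 0 + 5 + 0 + 2 + 2 + 0 + 0 = 18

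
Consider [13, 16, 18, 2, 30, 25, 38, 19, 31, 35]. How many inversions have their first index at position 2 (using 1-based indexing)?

1

The element at index 2 is 16.
Elements after it: 18, 2, 30, 25, 38, 19, 31, 35
Those smaller than 16: 2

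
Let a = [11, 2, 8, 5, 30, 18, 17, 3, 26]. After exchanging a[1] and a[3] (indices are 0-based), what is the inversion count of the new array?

Positions 1 and 3 hold 2 and 5; after swapping, the array is [11, 5, 8, 2, 30, 18, 17, 3, 26].
Sweep left to right; for each value list the smaller values that follow it:
11 → 5, 8, 2, 3 → 4
5 → 2, 3 → 2
8 → 2, 3 → 2
2 → none → 0
30 → 18, 17, 3, 26 → 4
18 → 17, 3 → 2
17 → 3 → 1
3 → none → 0
26 → none → 0
Sum: 4 + 2 + 2 + 0 + 4 + 2 + 1 + 0 + 0 = 15

15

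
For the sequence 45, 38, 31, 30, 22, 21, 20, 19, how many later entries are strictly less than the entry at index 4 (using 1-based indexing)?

4 such elements

The element at index 4 is 30.
Elements after it: 22, 21, 20, 19
Those smaller than 30: 22, 21, 20, 19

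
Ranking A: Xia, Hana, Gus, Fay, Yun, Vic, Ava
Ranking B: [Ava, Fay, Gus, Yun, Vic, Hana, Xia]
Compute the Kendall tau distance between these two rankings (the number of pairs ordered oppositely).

Assign each item its position (1..7) in the first ordering, then rewrite the second ordering as that position sequence:
positions: Xia→1, Hana→2, Gus→3, Fay→4, Yun→5, Vic→6, Ava→7
second ordering as positions: [7, 4, 3, 5, 6, 2, 1]
Discordant pairs = inversions in this position sequence.
7: 4, 3, 5, 6, 2, 1 → 6
4: 3, 2, 1 → 3
3: 2, 1 → 2
5: 2, 1 → 2
6: 2, 1 → 2
2: 1 → 1
1: 0
Total: 6 + 3 + 2 + 2 + 2 + 1 + 0 = 16

16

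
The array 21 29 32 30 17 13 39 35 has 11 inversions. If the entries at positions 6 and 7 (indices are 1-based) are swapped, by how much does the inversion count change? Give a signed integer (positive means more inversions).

+1

Positions 6 and 7 hold 13 and 39; after swapping, the array is [21, 29, 32, 30, 17, 39, 13, 35].
Count, for each position, how many later elements it exceeds:
21: 2
29: 2
32: 3
30: 2
17: 1
39: 2
13: 0
35: 0
Sum: 2 + 2 + 3 + 2 + 1 + 2 + 0 + 0 = 12
Change: 12 − 11 = +1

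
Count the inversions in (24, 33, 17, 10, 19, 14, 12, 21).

For each element, count later entries that are smaller:
24 → 17, 10, 19, 14, 12, 21 → 6
33 → 17, 10, 19, 14, 12, 21 → 6
17 → 10, 14, 12 → 3
10 → none → 0
19 → 14, 12 → 2
14 → 12 → 1
12 → none → 0
21 → none → 0
Sum: 6 + 6 + 3 + 0 + 2 + 1 + 0 + 0 = 18

18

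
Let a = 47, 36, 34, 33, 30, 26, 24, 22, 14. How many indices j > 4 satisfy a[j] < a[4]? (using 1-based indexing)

The element at index 4 is 33.
Elements after it: 30, 26, 24, 22, 14
Those smaller than 33: 30, 26, 24, 22, 14

5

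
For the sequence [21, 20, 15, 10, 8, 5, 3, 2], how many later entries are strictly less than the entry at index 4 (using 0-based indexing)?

The element at index 4 is 8.
Elements after it: 5, 3, 2
Those smaller than 8: 5, 3, 2

3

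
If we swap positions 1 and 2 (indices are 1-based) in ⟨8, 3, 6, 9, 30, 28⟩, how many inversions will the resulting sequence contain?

Inversions: 2

Positions 1 and 2 hold 8 and 3; after swapping, the array is [3, 8, 6, 9, 30, 28].
For each element, count later entries that are smaller:
3: 0
8: 1
6: 0
9: 0
30: 1
28: 0
Sum: 0 + 1 + 0 + 0 + 1 + 0 = 2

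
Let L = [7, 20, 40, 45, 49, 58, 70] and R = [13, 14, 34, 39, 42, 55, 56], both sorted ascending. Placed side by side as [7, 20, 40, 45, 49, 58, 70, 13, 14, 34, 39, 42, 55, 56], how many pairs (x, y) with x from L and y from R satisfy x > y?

Take each right-half value and tally the left-half values above it:
r = 13: 20, 40, 45, 49, 58, 70 → 6
r = 14: 20, 40, 45, 49, 58, 70 → 6
r = 34: 40, 45, 49, 58, 70 → 5
r = 39: 40, 45, 49, 58, 70 → 5
r = 42: 45, 49, 58, 70 → 4
r = 55: 58, 70 → 2
r = 56: 58, 70 → 2
Cross-inversions: 6 + 6 + 5 + 5 + 4 + 2 + 2 = 30

There are 30 split inversions.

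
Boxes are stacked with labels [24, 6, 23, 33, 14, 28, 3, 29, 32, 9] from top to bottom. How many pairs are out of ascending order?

21

Element-by-element contributions:
24: 5
6: 1
23: 3
33: 6
14: 2
28: 2
3: 0
29: 1
32: 1
9: 0
Sum: 5 + 1 + 3 + 6 + 2 + 2 + 0 + 1 + 1 + 0 = 21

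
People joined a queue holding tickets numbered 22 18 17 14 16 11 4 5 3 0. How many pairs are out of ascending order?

Sweep left to right; for each value list the smaller values that follow it:
22: 9
18: 8
17: 7
14: 5
16: 5
11: 4
4: 2
5: 2
3: 1
0: 0
Sum: 9 + 8 + 7 + 5 + 5 + 4 + 2 + 2 + 1 + 0 = 43

43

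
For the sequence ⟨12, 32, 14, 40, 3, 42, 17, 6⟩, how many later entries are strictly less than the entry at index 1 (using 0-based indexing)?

4

The element at index 1 is 32.
Elements after it: 14, 40, 3, 42, 17, 6
Those smaller than 32: 14, 3, 17, 6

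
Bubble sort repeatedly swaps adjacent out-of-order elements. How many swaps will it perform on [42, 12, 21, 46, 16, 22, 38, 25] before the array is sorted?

12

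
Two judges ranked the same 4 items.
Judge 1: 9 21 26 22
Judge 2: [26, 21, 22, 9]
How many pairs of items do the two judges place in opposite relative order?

Assign each item its position (1..4) in the first ordering, then rewrite the second ordering as that position sequence:
positions: 9→1, 21→2, 26→3, 22→4
second ordering as positions: [3, 2, 4, 1]
Discordant pairs = inversions in this position sequence.
3: 2, 1 → 2
2: 1 → 1
4: 1 → 1
1: 0
Total: 2 + 1 + 1 + 0 = 4

4 discordant pairs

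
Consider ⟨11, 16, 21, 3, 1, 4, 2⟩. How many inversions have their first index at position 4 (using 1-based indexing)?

2

The element at index 4 is 3.
Elements after it: 1, 4, 2
Those smaller than 3: 1, 2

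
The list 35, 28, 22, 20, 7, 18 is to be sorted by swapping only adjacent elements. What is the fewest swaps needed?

Adjacent swaps: 14

Minimum adjacent swaps = number of inversions (each swap of adjacent out-of-order elements removes one inversion and no swap can remove more).
Count inversions — for each element, later elements that are smaller:
35: 28, 22, 20, 7, 18 → 5
28: 22, 20, 7, 18 → 4
22: 20, 7, 18 → 3
20: 7, 18 → 2
7: none → 0
18: none → 0
Total inversions: 5 + 4 + 3 + 2 + 0 + 0 = 14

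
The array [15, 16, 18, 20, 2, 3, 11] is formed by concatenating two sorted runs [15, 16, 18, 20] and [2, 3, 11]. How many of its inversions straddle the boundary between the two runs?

Count, for every r in R, how many entries of L exceed r:
r = 2: 15, 16, 18, 20 → 4
r = 3: 15, 16, 18, 20 → 4
r = 11: 15, 16, 18, 20 → 4
Cross-inversions: 4 + 4 + 4 = 12

12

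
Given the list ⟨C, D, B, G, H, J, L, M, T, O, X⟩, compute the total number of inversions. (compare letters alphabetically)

For each element, count later entries that are smaller:
C → B → 1
D → B → 1
B → none → 0
G → none → 0
H → none → 0
J → none → 0
L → none → 0
M → none → 0
T → O → 1
O → none → 0
X → none → 0
Sum: 1 + 1 + 0 + 0 + 0 + 0 + 0 + 0 + 1 + 0 + 0 = 3

3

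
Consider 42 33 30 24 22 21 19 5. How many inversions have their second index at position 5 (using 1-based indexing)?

4 such elements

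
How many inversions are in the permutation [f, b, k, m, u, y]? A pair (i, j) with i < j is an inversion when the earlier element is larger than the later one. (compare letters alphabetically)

Element-by-element contributions:
f → b → 1
b → none → 0
k → none → 0
m → none → 0
u → none → 0
y → none → 0
Sum: 1 + 0 + 0 + 0 + 0 + 0 = 1

1 out-of-order pair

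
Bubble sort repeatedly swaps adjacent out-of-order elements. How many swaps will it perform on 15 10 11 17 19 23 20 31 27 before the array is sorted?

Minimum adjacent swaps = number of inversions (each swap of adjacent out-of-order elements removes one inversion and no swap can remove more).
Count inversions — for each element, later elements that are smaller:
15: 10, 11 → 2
10: none → 0
11: none → 0
17: none → 0
19: none → 0
23: 20 → 1
20: none → 0
31: 27 → 1
27: none → 0
Total inversions: 2 + 0 + 0 + 0 + 0 + 1 + 0 + 1 + 0 = 4

4 swaps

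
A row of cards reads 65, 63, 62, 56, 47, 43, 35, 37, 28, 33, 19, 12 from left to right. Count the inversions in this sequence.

64

Sweep left to right; for each value list the smaller values that follow it:
65 → 63, 62, 56, 47, 43, 35, 37, 28, 33, 19, 12 → 11
63 → 62, 56, 47, 43, 35, 37, 28, 33, 19, 12 → 10
62 → 56, 47, 43, 35, 37, 28, 33, 19, 12 → 9
56 → 47, 43, 35, 37, 28, 33, 19, 12 → 8
47 → 43, 35, 37, 28, 33, 19, 12 → 7
43 → 35, 37, 28, 33, 19, 12 → 6
35 → 28, 33, 19, 12 → 4
37 → 28, 33, 19, 12 → 4
28 → 19, 12 → 2
33 → 19, 12 → 2
19 → 12 → 1
12 → none → 0
Sum: 11 + 10 + 9 + 8 + 7 + 6 + 4 + 4 + 2 + 2 + 1 + 0 = 64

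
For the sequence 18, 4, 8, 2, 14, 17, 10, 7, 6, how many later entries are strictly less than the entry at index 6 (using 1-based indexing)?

3

The element at index 6 is 17.
Elements after it: 10, 7, 6
Those smaller than 17: 10, 7, 6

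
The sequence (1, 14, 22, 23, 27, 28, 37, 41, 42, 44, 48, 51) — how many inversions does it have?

Sweep left to right; for each value list the smaller values that follow it:
1 → none → 0
14 → none → 0
22 → none → 0
23 → none → 0
27 → none → 0
28 → none → 0
37 → none → 0
41 → none → 0
42 → none → 0
44 → none → 0
48 → none → 0
51 → none → 0
Sum: 0 + 0 + 0 + 0 + 0 + 0 + 0 + 0 + 0 + 0 + 0 + 0 = 0

0 inversions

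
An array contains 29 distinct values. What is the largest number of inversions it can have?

A reversed (strictly descending) arrangement makes every pair an inversion, giving C(29, 2) inversions.
C(29, 2) = 29·28/2 = 406

406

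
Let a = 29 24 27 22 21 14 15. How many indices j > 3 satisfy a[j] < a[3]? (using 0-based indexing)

The element at index 3 is 22.
Elements after it: 21, 14, 15
Those smaller than 22: 21, 14, 15

3 such elements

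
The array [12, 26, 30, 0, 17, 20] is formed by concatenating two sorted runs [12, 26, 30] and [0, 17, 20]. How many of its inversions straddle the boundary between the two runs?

7 cross-inversions

Count, for every r in R, how many entries of L exceed r:
r = 0: 12, 26, 30 → 3
r = 17: 26, 30 → 2
r = 20: 26, 30 → 2
Cross-inversions: 3 + 2 + 2 = 7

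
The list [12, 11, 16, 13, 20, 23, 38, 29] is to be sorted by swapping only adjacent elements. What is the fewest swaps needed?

3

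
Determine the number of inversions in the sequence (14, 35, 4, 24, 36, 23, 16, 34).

Sweep left to right; for each value list the smaller values that follow it:
14: 1
35: 5
4: 0
24: 2
36: 3
23: 1
16: 0
34: 0
Sum: 1 + 5 + 0 + 2 + 3 + 1 + 0 + 0 = 12

12 inversions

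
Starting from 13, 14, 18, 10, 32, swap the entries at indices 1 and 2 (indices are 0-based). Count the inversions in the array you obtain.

4

Positions 1 and 2 hold 14 and 18; after swapping, the array is [13, 18, 14, 10, 32].
Element-by-element contributions:
13: 1
18: 2
14: 1
10: 0
32: 0
Sum: 1 + 2 + 1 + 0 + 0 = 4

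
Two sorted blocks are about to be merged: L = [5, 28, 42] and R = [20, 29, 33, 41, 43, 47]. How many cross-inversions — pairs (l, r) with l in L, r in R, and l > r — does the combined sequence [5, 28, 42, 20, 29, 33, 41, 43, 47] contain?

There are 5 cross-inversions.

Count, for every r in R, how many entries of L exceed r:
r = 20: 28, 42 → 2
r = 29: 42 → 1
r = 33: 42 → 1
r = 41: 42 → 1
r = 43: none → 0
r = 47: none → 0
Cross-inversions: 2 + 1 + 1 + 1 + 0 + 0 = 5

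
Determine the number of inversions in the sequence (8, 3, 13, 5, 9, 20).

Inversion pairs (indices are 1-based):
(1,2): 8 > 3
(1,4): 8 > 5
(3,4): 13 > 5
(3,5): 13 > 9
That's 4 pairs.

There are 4 inversions.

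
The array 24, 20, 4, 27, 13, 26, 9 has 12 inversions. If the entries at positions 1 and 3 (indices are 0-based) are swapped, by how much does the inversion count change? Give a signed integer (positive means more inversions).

+1

Positions 1 and 3 hold 20 and 27; after swapping, the array is [24, 27, 4, 20, 13, 26, 9].
Count, for each position, how many later elements it exceeds:
24: 4
27: 5
4: 0
20: 2
13: 1
26: 1
9: 0
Sum: 4 + 5 + 0 + 2 + 1 + 1 + 0 = 13
Change: 13 − 12 = +1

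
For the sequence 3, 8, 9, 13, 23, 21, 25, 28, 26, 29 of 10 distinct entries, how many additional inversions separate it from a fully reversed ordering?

43 inversions short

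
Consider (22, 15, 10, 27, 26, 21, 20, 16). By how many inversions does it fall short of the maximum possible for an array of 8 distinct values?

12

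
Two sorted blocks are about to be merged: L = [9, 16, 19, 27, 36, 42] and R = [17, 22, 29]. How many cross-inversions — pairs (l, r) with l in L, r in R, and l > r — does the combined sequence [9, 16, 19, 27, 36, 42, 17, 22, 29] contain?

9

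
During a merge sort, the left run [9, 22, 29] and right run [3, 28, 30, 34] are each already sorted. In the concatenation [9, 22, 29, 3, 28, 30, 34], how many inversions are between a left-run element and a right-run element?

4

Count, for every r in R, how many entries of L exceed r:
r = 3: 9, 22, 29 → 3
r = 28: 29 → 1
r = 30: none → 0
r = 34: none → 0
Cross-inversions: 3 + 1 + 0 + 0 = 4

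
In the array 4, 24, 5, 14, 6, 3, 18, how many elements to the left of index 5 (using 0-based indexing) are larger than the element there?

5

The element at index 5 is 3.
Elements before it: 4, 24, 5, 14, 6
Those larger than 3: 4, 24, 5, 14, 6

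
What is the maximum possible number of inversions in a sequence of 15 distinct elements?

A reversed (strictly descending) arrangement makes every pair an inversion, giving C(15, 2) inversions.
C(15, 2) = 15·14/2 = 105

There are 105 inversions.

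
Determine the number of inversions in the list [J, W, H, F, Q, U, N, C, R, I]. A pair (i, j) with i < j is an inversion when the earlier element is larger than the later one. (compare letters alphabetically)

Inversions: 25

For each element, count later entries that are smaller:
J: 4
W: 8
H: 2
F: 1
Q: 3
U: 4
N: 2
C: 0
R: 1
I: 0
Sum: 4 + 8 + 2 + 1 + 3 + 4 + 2 + 0 + 1 + 0 = 25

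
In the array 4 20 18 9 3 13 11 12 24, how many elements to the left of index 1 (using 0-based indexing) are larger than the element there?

0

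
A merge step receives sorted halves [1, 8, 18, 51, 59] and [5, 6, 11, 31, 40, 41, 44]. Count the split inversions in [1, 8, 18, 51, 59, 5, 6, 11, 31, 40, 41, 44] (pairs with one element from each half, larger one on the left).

19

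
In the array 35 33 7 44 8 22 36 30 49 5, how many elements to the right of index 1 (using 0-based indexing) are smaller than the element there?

The element at index 1 is 33.
Elements after it: 7, 44, 8, 22, 36, 30, 49, 5
Those smaller than 33: 7, 8, 22, 30, 5

5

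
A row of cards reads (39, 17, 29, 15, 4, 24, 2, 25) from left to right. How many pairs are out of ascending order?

For each element, count later entries that are smaller:
39: 7
17: 3
29: 5
15: 2
4: 1
24: 1
2: 0
25: 0
Sum: 7 + 3 + 5 + 2 + 1 + 1 + 0 + 0 = 19

Out-of-order pairs: 19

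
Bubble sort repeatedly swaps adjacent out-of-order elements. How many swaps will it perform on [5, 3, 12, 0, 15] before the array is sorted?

There are 4 swaps.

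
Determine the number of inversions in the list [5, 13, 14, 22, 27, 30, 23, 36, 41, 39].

3 inversions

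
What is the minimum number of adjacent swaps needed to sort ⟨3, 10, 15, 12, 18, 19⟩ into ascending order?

1

The minimum number of adjacent swaps to sort an array equals its inversion count, since every such swap removes exactly one inversion.
Count inversions — for each element, later elements that are smaller:
3: none → 0
10: none → 0
15: 12 → 1
12: none → 0
18: none → 0
19: none → 0
Total inversions: 0 + 0 + 1 + 0 + 0 + 0 = 1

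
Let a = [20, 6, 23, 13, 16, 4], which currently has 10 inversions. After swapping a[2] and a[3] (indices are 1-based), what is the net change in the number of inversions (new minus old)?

+1

Positions 2 and 3 hold 6 and 23; after swapping, the array is [20, 23, 6, 13, 16, 4].
For each element, count later entries that are smaller:
20 → 6, 13, 16, 4 → 4
23 → 6, 13, 16, 4 → 4
6 → 4 → 1
13 → 4 → 1
16 → 4 → 1
4 → none → 0
Sum: 4 + 4 + 1 + 1 + 1 + 0 = 11
Change: 11 − 10 = +1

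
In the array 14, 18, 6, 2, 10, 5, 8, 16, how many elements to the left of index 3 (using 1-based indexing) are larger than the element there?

2 such elements

The element at index 3 is 6.
Elements before it: 14, 18
Those larger than 6: 14, 18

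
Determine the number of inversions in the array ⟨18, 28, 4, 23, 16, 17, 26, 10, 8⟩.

Count, for each position, how many later elements it exceeds:
18 → 4, 16, 17, 10, 8 → 5
28 → 4, 23, 16, 17, 26, 10, 8 → 7
4 → none → 0
23 → 16, 17, 10, 8 → 4
16 → 10, 8 → 2
17 → 10, 8 → 2
26 → 10, 8 → 2
10 → 8 → 1
8 → none → 0
Sum: 5 + 7 + 0 + 4 + 2 + 2 + 2 + 1 + 0 = 23

23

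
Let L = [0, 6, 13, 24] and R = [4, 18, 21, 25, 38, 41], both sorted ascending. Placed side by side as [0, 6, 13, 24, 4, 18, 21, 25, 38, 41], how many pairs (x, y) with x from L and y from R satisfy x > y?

There are 5 split inversions.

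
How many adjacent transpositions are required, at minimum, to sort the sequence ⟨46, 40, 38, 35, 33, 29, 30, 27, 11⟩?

There are 35 adjacent swaps.

Each adjacent swap fixes exactly one inversion, so the minimum swap count equals the number of inversions.
Count inversions — for each element, later elements that are smaller:
46: 40, 38, 35, 33, 29, 30, 27, 11 → 8
40: 38, 35, 33, 29, 30, 27, 11 → 7
38: 35, 33, 29, 30, 27, 11 → 6
35: 33, 29, 30, 27, 11 → 5
33: 29, 30, 27, 11 → 4
29: 27, 11 → 2
30: 27, 11 → 2
27: 11 → 1
11: none → 0
Total inversions: 8 + 7 + 6 + 5 + 4 + 2 + 2 + 1 + 0 = 35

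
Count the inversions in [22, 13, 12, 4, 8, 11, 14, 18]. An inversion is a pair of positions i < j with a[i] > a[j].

14

Sweep left to right; for each value list the smaller values that follow it:
22: 7
13: 4
12: 3
4: 0
8: 0
11: 0
14: 0
18: 0
Sum: 7 + 4 + 3 + 0 + 0 + 0 + 0 + 0 = 14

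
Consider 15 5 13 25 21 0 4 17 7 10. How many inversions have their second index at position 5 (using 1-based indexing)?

1 such element

The element at index 5 is 21.
Elements before it: 15, 5, 13, 25
Those larger than 21: 25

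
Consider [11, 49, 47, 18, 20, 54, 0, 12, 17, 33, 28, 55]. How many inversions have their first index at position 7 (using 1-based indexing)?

The element at index 7 is 0.
Elements after it: 12, 17, 33, 28, 55
None of them are smaller than 0.

0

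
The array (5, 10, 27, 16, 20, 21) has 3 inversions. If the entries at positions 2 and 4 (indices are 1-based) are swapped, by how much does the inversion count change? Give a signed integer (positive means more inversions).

+1

Positions 2 and 4 hold 10 and 16; after swapping, the array is [5, 16, 27, 10, 20, 21].
Sweep left to right; for each value list the smaller values that follow it:
5 → none → 0
16 → 10 → 1
27 → 10, 20, 21 → 3
10 → none → 0
20 → none → 0
21 → none → 0
Sum: 0 + 1 + 3 + 0 + 0 + 0 = 4
Change: 4 − 3 = +1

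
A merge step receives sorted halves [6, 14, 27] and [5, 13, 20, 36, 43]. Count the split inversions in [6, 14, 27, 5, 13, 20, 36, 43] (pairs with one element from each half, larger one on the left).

6

Count, for every r in R, how many entries of L exceed r:
r = 5: 6, 14, 27 → 3
r = 13: 14, 27 → 2
r = 20: 27 → 1
r = 36: none → 0
r = 43: none → 0
Cross-inversions: 3 + 2 + 1 + 0 + 0 = 6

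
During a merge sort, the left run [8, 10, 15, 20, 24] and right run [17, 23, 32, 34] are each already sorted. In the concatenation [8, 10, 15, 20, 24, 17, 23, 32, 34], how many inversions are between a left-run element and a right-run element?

3 split inversions

Take each right-half value and tally the left-half values above it:
r = 17: 20, 24 → 2
r = 23: 24 → 1
r = 32: none → 0
r = 34: none → 0
Cross-inversions: 2 + 1 + 0 + 0 = 3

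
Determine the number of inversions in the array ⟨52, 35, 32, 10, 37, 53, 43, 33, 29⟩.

21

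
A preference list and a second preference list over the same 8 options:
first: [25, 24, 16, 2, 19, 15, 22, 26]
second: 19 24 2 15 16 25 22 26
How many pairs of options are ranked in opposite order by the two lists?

Assign each item its position (1..8) in the first ordering, then rewrite the second ordering as that position sequence:
positions: 25→1, 24→2, 16→3, 2→4, 19→5, 15→6, 22→7, 26→8
second ordering as positions: [5, 2, 4, 6, 3, 1, 7, 8]
Discordant pairs = inversions in this position sequence.
5: 2, 4, 3, 1 → 4
2: 1 → 1
4: 3, 1 → 2
6: 3, 1 → 2
3: 1 → 1
1: 0
7: 0
8: 0
Total: 4 + 1 + 2 + 2 + 1 + 0 + 0 + 0 = 10

10 pairs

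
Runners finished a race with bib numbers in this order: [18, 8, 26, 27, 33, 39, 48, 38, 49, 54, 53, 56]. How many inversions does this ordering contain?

Inversions: 4

For each element, count later entries that are smaller:
18: 1
8: 0
26: 0
27: 0
33: 0
39: 1
48: 1
38: 0
49: 0
54: 1
53: 0
56: 0
Sum: 1 + 0 + 0 + 0 + 0 + 1 + 1 + 0 + 0 + 1 + 0 + 0 = 4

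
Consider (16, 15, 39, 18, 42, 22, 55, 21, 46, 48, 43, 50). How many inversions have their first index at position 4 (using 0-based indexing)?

The element at index 4 is 42.
Elements after it: 22, 55, 21, 46, 48, 43, 50
Those smaller than 42: 22, 21

2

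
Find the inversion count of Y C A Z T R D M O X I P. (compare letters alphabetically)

Count, for each position, how many later elements it exceeds:
Y → C, A, T, R, D, M, O, X, I, P → 10
C → A → 1
A → none → 0
Z → T, R, D, M, O, X, I, P → 8
T → R, D, M, O, I, P → 6
R → D, M, O, I, P → 5
D → none → 0
M → I → 1
O → I → 1
X → I, P → 2
I → none → 0
P → none → 0
Sum: 10 + 1 + 0 + 8 + 6 + 5 + 0 + 1 + 1 + 2 + 0 + 0 = 34

34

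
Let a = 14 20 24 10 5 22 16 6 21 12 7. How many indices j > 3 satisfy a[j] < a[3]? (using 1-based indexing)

8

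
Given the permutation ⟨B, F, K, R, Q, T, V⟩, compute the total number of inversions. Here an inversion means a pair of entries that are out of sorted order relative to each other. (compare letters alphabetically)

Out-of-order pairs: 1

Inversion pairs (indices are 1-based):
(4,5): R > Q
That's 1 pair.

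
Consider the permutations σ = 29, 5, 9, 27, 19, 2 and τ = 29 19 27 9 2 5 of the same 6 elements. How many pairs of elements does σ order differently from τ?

7 discordant pairs

Assign each item its position (1..6) in the first ordering, then rewrite the second ordering as that position sequence:
positions: 29→1, 5→2, 9→3, 27→4, 19→5, 2→6
second ordering as positions: [1, 5, 4, 3, 6, 2]
Discordant pairs = inversions in this position sequence.
1: 0
5: 4, 3, 2 → 3
4: 3, 2 → 2
3: 2 → 1
6: 2 → 1
2: 0
Total: 0 + 3 + 2 + 1 + 1 + 0 = 7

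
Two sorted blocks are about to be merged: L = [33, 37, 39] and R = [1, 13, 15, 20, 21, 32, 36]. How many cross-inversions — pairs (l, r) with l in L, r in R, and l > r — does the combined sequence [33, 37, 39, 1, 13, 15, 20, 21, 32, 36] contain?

Take each right-half value and tally the left-half values above it:
r = 1: 33, 37, 39 → 3
r = 13: 33, 37, 39 → 3
r = 15: 33, 37, 39 → 3
r = 20: 33, 37, 39 → 3
r = 21: 33, 37, 39 → 3
r = 32: 33, 37, 39 → 3
r = 36: 37, 39 → 2
Cross-inversions: 3 + 3 + 3 + 3 + 3 + 3 + 2 = 20

20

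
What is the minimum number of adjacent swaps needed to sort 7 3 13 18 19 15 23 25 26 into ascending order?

Each adjacent swap fixes exactly one inversion, so the minimum swap count equals the number of inversions.
Count inversions — for each element, later elements that are smaller:
7: 3 → 1
3: none → 0
13: none → 0
18: 15 → 1
19: 15 → 1
15: none → 0
23: none → 0
25: none → 0
26: none → 0
Total inversions: 1 + 0 + 0 + 1 + 1 + 0 + 0 + 0 + 0 = 3

There are 3 adjacent swaps.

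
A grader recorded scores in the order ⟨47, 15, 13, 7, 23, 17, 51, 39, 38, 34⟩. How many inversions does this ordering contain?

Element-by-element contributions:
47 → 15, 13, 7, 23, 17, 39, 38, 34 → 8
15 → 13, 7 → 2
13 → 7 → 1
7 → none → 0
23 → 17 → 1
17 → none → 0
51 → 39, 38, 34 → 3
39 → 38, 34 → 2
38 → 34 → 1
34 → none → 0
Sum: 8 + 2 + 1 + 0 + 1 + 0 + 3 + 2 + 1 + 0 = 18

18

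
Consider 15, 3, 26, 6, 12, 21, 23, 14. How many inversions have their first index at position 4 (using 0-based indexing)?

0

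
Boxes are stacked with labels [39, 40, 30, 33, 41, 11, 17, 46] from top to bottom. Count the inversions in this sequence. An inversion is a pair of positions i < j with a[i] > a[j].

14

For each element, count later entries that are smaller:
39 → 30, 33, 11, 17 → 4
40 → 30, 33, 11, 17 → 4
30 → 11, 17 → 2
33 → 11, 17 → 2
41 → 11, 17 → 2
11 → none → 0
17 → none → 0
46 → none → 0
Sum: 4 + 4 + 2 + 2 + 2 + 0 + 0 + 0 = 14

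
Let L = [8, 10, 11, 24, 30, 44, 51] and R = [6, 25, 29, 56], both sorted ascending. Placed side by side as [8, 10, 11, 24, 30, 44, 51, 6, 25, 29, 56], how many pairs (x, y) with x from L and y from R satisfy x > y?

13

Take each right-half value and tally the left-half values above it:
r = 6: 8, 10, 11, 24, 30, 44, 51 → 7
r = 25: 30, 44, 51 → 3
r = 29: 30, 44, 51 → 3
r = 56: none → 0
Cross-inversions: 7 + 3 + 3 + 0 = 13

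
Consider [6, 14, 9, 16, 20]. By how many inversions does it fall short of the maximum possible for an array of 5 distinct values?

Maximum inversions for 5 distinct elements is C(5, 2) = 5·4/2 = 10.
Current inversions — for each element, count later smaller elements:
6: 0
14: 1
9: 0
16: 0
20: 0
Current total: 0 + 1 + 0 + 0 + 0 = 1
Shortfall: 10 − 1 = 9

9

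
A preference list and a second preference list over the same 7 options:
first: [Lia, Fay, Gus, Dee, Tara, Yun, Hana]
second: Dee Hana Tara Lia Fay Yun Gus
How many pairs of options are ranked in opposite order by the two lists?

There are 12 pairs.

Assign each item its position (1..7) in the first ordering, then rewrite the second ordering as that position sequence:
positions: Lia→1, Fay→2, Gus→3, Dee→4, Tara→5, Yun→6, Hana→7
second ordering as positions: [4, 7, 5, 1, 2, 6, 3]
Discordant pairs = inversions in this position sequence.
4: 1, 2, 3 → 3
7: 5, 1, 2, 6, 3 → 5
5: 1, 2, 3 → 3
1: 0
2: 0
6: 3 → 1
3: 0
Total: 3 + 5 + 3 + 0 + 0 + 1 + 0 = 12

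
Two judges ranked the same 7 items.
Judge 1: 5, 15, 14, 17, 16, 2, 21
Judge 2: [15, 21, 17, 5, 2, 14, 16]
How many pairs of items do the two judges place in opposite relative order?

10

Assign each item its position (1..7) in the first ordering, then rewrite the second ordering as that position sequence:
positions: 5→1, 15→2, 14→3, 17→4, 16→5, 2→6, 21→7
second ordering as positions: [2, 7, 4, 1, 6, 3, 5]
Discordant pairs = inversions in this position sequence.
2: 1 → 1
7: 4, 1, 6, 3, 5 → 5
4: 1, 3 → 2
1: 0
6: 3, 5 → 2
3: 0
5: 0
Total: 1 + 5 + 2 + 0 + 2 + 0 + 0 = 10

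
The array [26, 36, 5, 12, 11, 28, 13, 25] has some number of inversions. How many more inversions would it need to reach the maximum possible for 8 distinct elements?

14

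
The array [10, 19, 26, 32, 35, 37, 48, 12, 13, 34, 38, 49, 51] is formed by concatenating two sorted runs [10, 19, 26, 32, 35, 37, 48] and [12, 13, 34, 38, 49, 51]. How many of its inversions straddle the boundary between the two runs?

16

For each element r of the right run, count left-run elements greater than r:
r = 12: 19, 26, 32, 35, 37, 48 → 6
r = 13: 19, 26, 32, 35, 37, 48 → 6
r = 34: 35, 37, 48 → 3
r = 38: 48 → 1
r = 49: none → 0
r = 51: none → 0
Cross-inversions: 6 + 6 + 3 + 1 + 0 + 0 = 16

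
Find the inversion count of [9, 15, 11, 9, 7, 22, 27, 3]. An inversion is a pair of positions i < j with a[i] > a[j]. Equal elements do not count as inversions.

14 inversions

Sweep left to right; for each value list the smaller values that follow it:
9 → 7, 3 → 2
15 → 11, 9, 7, 3 → 4
11 → 9, 7, 3 → 3
9 → 7, 3 → 2
7 → 3 → 1
22 → 3 → 1
27 → 3 → 1
3 → none → 0
Sum: 2 + 4 + 3 + 2 + 1 + 1 + 1 + 0 = 14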